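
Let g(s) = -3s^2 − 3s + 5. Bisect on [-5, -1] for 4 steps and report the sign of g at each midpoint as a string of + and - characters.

--++

midpoint -3: g = -13 < 0 → [-3, -1]
midpoint -2: g = -1 < 0 → [-2, -1]
midpoint -1.5: g = 2.75 > 0 → [-2, -1.5]
midpoint -1.75: g = 1.0625 > 0 → [-2, -1.75]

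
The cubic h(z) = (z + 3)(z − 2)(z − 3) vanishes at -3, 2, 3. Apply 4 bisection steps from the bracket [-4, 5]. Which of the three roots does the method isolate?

-3

z = 0.5 gives h = 13.125, positive; keep [-4, 0.5]
z = -1.75 gives h = 22.265625, positive; keep [-4, -1.75]
z = -2.875 gives h = 3.580078, positive; keep [-4, -2.875]
z = -3.4375 gives h = -15.3142, negative; keep [-3.4375, -2.875]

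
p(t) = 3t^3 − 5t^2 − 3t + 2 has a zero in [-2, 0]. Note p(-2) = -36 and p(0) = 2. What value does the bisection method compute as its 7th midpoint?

-0.765625

m = -1, p(m) = -3 (−); new bracket [-1, 0]
m = -0.5, p(m) = 1.875 (+); new bracket [-1, -0.5]
m = -0.75, p(m) = 0.171875 (+); new bracket [-1, -0.75]
m = -0.875, p(m) = -1.2129 (−); new bracket [-0.875, -0.75]
m = -0.8125, p(m) = -0.4724 (−); new bracket [-0.8125, -0.75]
m = -0.78125, p(m) = -0.1385 (−); new bracket [-0.78125, -0.75]
m = -0.765625, p(m) = 0.0196 (+); new bracket [-0.78125, -0.765625]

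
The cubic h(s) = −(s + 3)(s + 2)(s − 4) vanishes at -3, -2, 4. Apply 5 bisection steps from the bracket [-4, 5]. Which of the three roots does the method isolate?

4

s = 0.5 gives h = 30.625, positive; keep [0.5, 5]
s = 2.75 gives h = 34.140625, positive; keep [2.75, 5]
s = 3.875 gives h = 5.048828, positive; keep [3.875, 5]
s = 4.4375 gives h = -20.947, negative; keep [3.875, 4.4375]
s = 4.15625 gives h = -6.8837, negative; keep [3.875, 4.15625]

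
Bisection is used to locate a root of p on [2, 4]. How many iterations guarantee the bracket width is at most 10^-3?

11

Width after n steps is 2/2^n. Need 2^n ≥ 2/10^-3 = 2000.
2^10 = 1024 < 2000 ≤ 2^11 = 2048, so n = 11.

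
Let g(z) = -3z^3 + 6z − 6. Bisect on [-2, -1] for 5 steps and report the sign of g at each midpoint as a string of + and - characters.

m = -1.5, g(m) = -4.875 (−); new bracket [-2, -1.5]
m = -1.75, g(m) = -0.421875 (−); new bracket [-2, -1.75]
m = -1.875, g(m) = 2.525391 (+); new bracket [-1.875, -1.75]
m = -1.8125, g(m) = 0.988 (+); new bracket [-1.8125, -1.75]
m = -1.78125, g(m) = 0.2674 (+); new bracket [-1.78125, -1.75]

--+++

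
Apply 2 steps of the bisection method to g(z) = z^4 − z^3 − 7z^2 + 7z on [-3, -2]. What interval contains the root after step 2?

z = -2.5 gives g = -6.5625, negative; keep [-3, -2.5]
z = -2.75 gives g = 5.800781, positive; keep [-2.75, -2.5]

[-2.75, -2.5]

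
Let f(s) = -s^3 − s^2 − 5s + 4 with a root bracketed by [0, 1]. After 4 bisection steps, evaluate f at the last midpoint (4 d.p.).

f(0.5) = 1.125 > 0, so the root lies in [0.5, 1]
f(0.75) = -0.734375 < 0, so the root lies in [0.5, 0.75]
f(0.625) = 0.240234 > 0, so the root lies in [0.625, 0.75]
f(0.6875) = -0.2351 < 0, so the root lies in [0.625, 0.6875]

-0.2351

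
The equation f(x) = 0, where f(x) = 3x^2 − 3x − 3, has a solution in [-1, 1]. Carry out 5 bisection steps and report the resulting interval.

m = 0, f(m) = -3 (−); new bracket [-1, 0]
m = -0.5, f(m) = -0.75 (−); new bracket [-1, -0.5]
m = -0.75, f(m) = 0.9375 (+); new bracket [-0.75, -0.5]
m = -0.625, f(m) = 0.0469 (+); new bracket [-0.625, -0.5]
m = -0.5625, f(m) = -0.3633 (−); new bracket [-0.625, -0.5625]

[-0.625, -0.5625]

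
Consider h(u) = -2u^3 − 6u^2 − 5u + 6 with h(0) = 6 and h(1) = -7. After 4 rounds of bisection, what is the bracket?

[0.625, 0.6875]

h(0.5) = 1.75 > 0, so the root lies in [0.5, 1]
h(0.75) = -1.96875 < 0, so the root lies in [0.5, 0.75]
h(0.625) = 0.042969 > 0, so the root lies in [0.625, 0.75]
h(0.6875) = -0.9233 < 0, so the root lies in [0.625, 0.6875]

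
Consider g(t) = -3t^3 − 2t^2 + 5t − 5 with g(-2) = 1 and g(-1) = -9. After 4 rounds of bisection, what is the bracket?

g(-1.5) = -6.875 < 0, so the root lies in [-2, -1.5]
g(-1.75) = -3.796875 < 0, so the root lies in [-2, -1.75]
g(-1.875) = -1.630859 < 0, so the root lies in [-2, -1.875]
g(-1.9375) = -0.3757 < 0, so the root lies in [-2, -1.9375]

[-2, -1.9375]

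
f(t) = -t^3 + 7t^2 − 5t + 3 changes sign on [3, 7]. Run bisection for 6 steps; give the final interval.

[6.25, 6.3125]

f(5) = 28 > 0, so the root lies in [5, 7]
f(6) = 9 > 0, so the root lies in [6, 7]
f(6.5) = -8.375 < 0, so the root lies in [6, 6.5]
f(6.25) = 1.0469 > 0, so the root lies in [6.25, 6.5]
f(6.375) = -3.4746 < 0, so the root lies in [6.25, 6.375]
f(6.3125) = -1.1672 < 0, so the root lies in [6.25, 6.3125]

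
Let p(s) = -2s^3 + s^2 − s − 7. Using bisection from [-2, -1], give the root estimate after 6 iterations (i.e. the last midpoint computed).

s = -1.5 gives p = 3.5, positive; keep [-1.5, -1]
s = -1.25 gives p = -0.28125, negative; keep [-1.5, -1.25]
s = -1.375 gives p = 1.464844, positive; keep [-1.375, -1.25]
s = -1.3125 gives p = 0.5571, positive; keep [-1.3125, -1.25]
s = -1.28125 gives p = 0.1295, positive; keep [-1.28125, -1.25]
s = -1.265625 gives p = -0.078, negative; keep [-1.28125, -1.265625]

-1.265625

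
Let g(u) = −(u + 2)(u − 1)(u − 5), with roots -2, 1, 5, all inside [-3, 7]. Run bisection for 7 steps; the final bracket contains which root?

m = 2, g(m) = 12 (+); new bracket [2, 7]
m = 4.5, g(m) = 11.375 (+); new bracket [4.5, 7]
m = 5.75, g(m) = -27.609375 (−); new bracket [4.5, 5.75]
m = 5.125, g(m) = -3.6738 (−); new bracket [4.5, 5.125]
m = 4.8125, g(m) = 4.8699 (+); new bracket [4.8125, 5.125]
m = 4.96875, g(m) = 0.8643 (+); new bracket [4.96875, 5.125]
m = 5.046875, g(m) = -1.3368 (−); new bracket [4.96875, 5.046875]

5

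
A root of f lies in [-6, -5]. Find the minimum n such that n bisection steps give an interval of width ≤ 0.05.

Width after n steps is 1/2^n. Need 2^n ≥ 1/0.05 = 20.
2^4 = 16 < 20 ≤ 2^5 = 32, so n = 5.

5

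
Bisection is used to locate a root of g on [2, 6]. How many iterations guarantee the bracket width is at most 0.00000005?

27

Width after n steps is 4/2^n. Need 2^n ≥ 4/0.00000005 = 80000000.
2^26 = 67108864 < 80000000 ≤ 2^27 = 134217728, so n = 27.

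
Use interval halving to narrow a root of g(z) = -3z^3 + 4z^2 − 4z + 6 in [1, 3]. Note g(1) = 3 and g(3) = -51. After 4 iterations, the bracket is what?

z = 2 gives g = -10, negative; keep [1, 2]
z = 1.5 gives g = -1.125, negative; keep [1, 1.5]
z = 1.25 gives g = 1.390625, positive; keep [1.25, 1.5]
z = 1.375 gives g = 0.2637, positive; keep [1.375, 1.5]

[1.375, 1.5]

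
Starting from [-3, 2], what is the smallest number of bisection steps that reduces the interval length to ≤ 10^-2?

9

Width after n steps is 5/2^n. Need 2^n ≥ 5/10^-2 = 500.
2^8 = 256 < 500 ≤ 2^9 = 512, so n = 9.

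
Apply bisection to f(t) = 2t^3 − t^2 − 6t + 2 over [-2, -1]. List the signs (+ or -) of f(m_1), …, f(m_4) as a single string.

f(-1.5) = 2 > 0, so the root lies in [-2, -1.5]
f(-1.75) = -1.28125 < 0, so the root lies in [-1.75, -1.5]
f(-1.625) = 0.527344 > 0, so the root lies in [-1.75, -1.625]
f(-1.6875) = -0.3335 < 0, so the root lies in [-1.6875, -1.625]

+-+-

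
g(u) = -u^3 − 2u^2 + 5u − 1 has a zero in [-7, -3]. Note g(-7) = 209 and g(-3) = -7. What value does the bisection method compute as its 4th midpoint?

-3.75

m = -5, g(m) = 49 (+); new bracket [-5, -3]
m = -4, g(m) = 11 (+); new bracket [-4, -3]
m = -3.5, g(m) = -0.125 (−); new bracket [-4, -3.5]
m = -3.75, g(m) = 4.8594 (+); new bracket [-3.75, -3.5]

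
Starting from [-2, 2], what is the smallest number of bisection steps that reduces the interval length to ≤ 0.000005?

20

Width after n steps is 4/2^n. Need 2^n ≥ 4/0.000005 = 800000.
2^19 = 524288 < 800000 ≤ 2^20 = 1048576, so n = 20.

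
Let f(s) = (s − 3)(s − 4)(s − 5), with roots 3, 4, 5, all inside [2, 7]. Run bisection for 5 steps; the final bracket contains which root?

5

f(4.5) = -0.375 < 0, so the root lies in [4.5, 7]
f(5.75) = 3.609375 > 0, so the root lies in [4.5, 5.75]
f(5.125) = 0.298828 > 0, so the root lies in [4.5, 5.125]
f(4.8125) = -0.2761 < 0, so the root lies in [4.8125, 5.125]
f(4.96875) = -0.0596 < 0, so the root lies in [4.96875, 5.125]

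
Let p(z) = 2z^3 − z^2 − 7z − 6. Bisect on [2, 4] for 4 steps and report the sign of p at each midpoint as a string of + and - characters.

++--

m = 3, p(m) = 18 (+); new bracket [2, 3]
m = 2.5, p(m) = 1.5 (+); new bracket [2, 2.5]
m = 2.25, p(m) = -4.03125 (−); new bracket [2.25, 2.5]
m = 2.375, p(m) = -1.4727 (−); new bracket [2.375, 2.5]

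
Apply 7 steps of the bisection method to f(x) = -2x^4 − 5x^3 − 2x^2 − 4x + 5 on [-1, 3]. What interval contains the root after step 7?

[0.625, 0.65625]

m = 1, f(m) = -8 (−); new bracket [-1, 1]
m = 0, f(m) = 5 (+); new bracket [0, 1]
m = 0.5, f(m) = 1.75 (+); new bracket [0.5, 1]
m = 0.75, f(m) = -1.8672 (−); new bracket [0.5, 0.75]
m = 0.625, f(m) = 0.1929 (+); new bracket [0.625, 0.75]
m = 0.6875, f(m) = -0.7669 (−); new bracket [0.625, 0.6875]
m = 0.65625, f(m) = -0.2704 (−); new bracket [0.625, 0.65625]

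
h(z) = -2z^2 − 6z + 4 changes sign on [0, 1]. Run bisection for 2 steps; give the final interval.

midpoint 0.5: h = 0.5 > 0 → [0.5, 1]
midpoint 0.75: h = -1.625 < 0 → [0.5, 0.75]

[0.5, 0.75]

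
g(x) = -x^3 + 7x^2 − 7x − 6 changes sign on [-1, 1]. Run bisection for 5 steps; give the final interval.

m = 0, g(m) = -6 (−); new bracket [-1, 0]
m = -0.5, g(m) = -0.625 (−); new bracket [-1, -0.5]
m = -0.75, g(m) = 3.609375 (+); new bracket [-0.75, -0.5]
m = -0.625, g(m) = 1.3535 (+); new bracket [-0.625, -0.5]
m = -0.5625, g(m) = 0.3303 (+); new bracket [-0.5625, -0.5]

[-0.5625, -0.5]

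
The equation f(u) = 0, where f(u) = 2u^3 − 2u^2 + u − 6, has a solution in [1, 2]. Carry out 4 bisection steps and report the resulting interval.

[1.6875, 1.75]

midpoint 1.5: f = -2.25 < 0 → [1.5, 2]
midpoint 1.75: f = 0.34375 > 0 → [1.5, 1.75]
midpoint 1.625: f = -1.074219 < 0 → [1.625, 1.75]
midpoint 1.6875: f = -0.397 < 0 → [1.6875, 1.75]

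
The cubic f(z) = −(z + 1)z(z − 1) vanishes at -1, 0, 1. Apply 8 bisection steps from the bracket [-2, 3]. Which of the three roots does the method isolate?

m = 0.5, f(m) = 0.375 (+); new bracket [0.5, 3]
m = 1.75, f(m) = -3.609375 (−); new bracket [0.5, 1.75]
m = 1.125, f(m) = -0.298828 (−); new bracket [0.5, 1.125]
m = 0.8125, f(m) = 0.2761 (+); new bracket [0.8125, 1.125]
m = 0.96875, f(m) = 0.0596 (+); new bracket [0.96875, 1.125]
m = 1.046875, f(m) = -0.1004 (−); new bracket [0.96875, 1.046875]
m = 1.0078125, f(m) = -0.0158 (−); new bracket [0.96875, 1.0078125]
m = 0.98828125, f(m) = 0.023 (+); new bracket [0.98828125, 1.0078125]

1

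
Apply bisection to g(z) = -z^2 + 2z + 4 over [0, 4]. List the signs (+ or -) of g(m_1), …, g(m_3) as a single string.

midpoint 2: g = 4 > 0 → [2, 4]
midpoint 3: g = 1 > 0 → [3, 4]
midpoint 3.5: g = -1.25 < 0 → [3, 3.5]

++-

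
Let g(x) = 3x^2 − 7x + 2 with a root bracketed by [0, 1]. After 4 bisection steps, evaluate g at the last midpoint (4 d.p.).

0.1055

midpoint 0.5: g = -0.75 < 0 → [0, 0.5]
midpoint 0.25: g = 0.4375 > 0 → [0.25, 0.5]
midpoint 0.375: g = -0.203125 < 0 → [0.25, 0.375]
midpoint 0.3125: g = 0.1055 > 0 → [0.3125, 0.375]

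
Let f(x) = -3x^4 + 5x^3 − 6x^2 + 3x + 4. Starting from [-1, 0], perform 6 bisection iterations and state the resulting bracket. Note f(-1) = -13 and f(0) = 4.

x = -0.5 gives f = 0.1875, positive; keep [-1, -0.5]
x = -0.75 gives f = -4.683594, negative; keep [-0.75, -0.5]
x = -0.625 gives f = -1.897217, negative; keep [-0.625, -0.5]
x = -0.5625 gives f = -0.7762, negative; keep [-0.5625, -0.5]
x = -0.53125 gives f = -0.2757, negative; keep [-0.53125, -0.5]
x = -0.515625 gives f = -0.0396, negative; keep [-0.515625, -0.5]

[-0.515625, -0.5]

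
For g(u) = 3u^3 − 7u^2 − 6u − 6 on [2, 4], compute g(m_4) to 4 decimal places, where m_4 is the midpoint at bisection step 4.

midpoint 3: g = -6 < 0 → [3, 4]
midpoint 3.5: g = 15.875 > 0 → [3, 3.5]
midpoint 3.25: g = 3.546875 > 0 → [3, 3.25]
midpoint 3.125: g = -1.5566 < 0 → [3.125, 3.25]

-1.5566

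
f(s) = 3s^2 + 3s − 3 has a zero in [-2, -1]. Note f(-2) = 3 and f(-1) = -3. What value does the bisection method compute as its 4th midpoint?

-1.5625

midpoint -1.5: f = -0.75 < 0 → [-2, -1.5]
midpoint -1.75: f = 0.9375 > 0 → [-1.75, -1.5]
midpoint -1.625: f = 0.046875 > 0 → [-1.625, -1.5]
midpoint -1.5625: f = -0.3633 < 0 → [-1.625, -1.5625]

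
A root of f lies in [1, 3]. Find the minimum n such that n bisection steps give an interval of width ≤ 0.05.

6

Width after n steps is 2/2^n. Need 2^n ≥ 2/0.05 = 40.
2^5 = 32 < 40 ≤ 2^6 = 64, so n = 6.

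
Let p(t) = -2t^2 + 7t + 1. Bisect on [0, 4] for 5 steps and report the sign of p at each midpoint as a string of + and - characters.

+++-+

p(2) = 7 > 0, so the root lies in [2, 4]
p(3) = 4 > 0, so the root lies in [3, 4]
p(3.5) = 1 > 0, so the root lies in [3.5, 4]
p(3.75) = -0.875 < 0, so the root lies in [3.5, 3.75]
p(3.625) = 0.0938 > 0, so the root lies in [3.625, 3.75]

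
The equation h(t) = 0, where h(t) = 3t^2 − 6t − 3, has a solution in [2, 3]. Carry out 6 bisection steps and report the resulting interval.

midpoint 2.5: h = 0.75 > 0 → [2, 2.5]
midpoint 2.25: h = -1.3125 < 0 → [2.25, 2.5]
midpoint 2.375: h = -0.328125 < 0 → [2.375, 2.5]
midpoint 2.4375: h = 0.1992 > 0 → [2.375, 2.4375]
midpoint 2.40625: h = -0.0674 < 0 → [2.40625, 2.4375]
midpoint 2.421875: h = 0.0652 > 0 → [2.40625, 2.421875]

[2.40625, 2.421875]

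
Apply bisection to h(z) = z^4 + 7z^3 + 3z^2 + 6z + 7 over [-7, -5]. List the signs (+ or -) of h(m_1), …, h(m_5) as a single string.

--+-+

m = -6, h(m) = -137 (−); new bracket [-7, -6]
m = -6.5, h(m) = -42.5625 (−); new bracket [-7, -6.5]
m = -6.75, h(m) = 26.300781 (+); new bracket [-6.75, -6.5]
m = -6.625, h(m) = -10.1189 (−); new bracket [-6.75, -6.625]
m = -6.6875, h(m) = 7.5796 (+); new bracket [-6.6875, -6.625]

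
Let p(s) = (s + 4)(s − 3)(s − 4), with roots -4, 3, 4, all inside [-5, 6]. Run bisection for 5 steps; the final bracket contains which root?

-4

s = 0.5 gives p = 39.375, positive; keep [-5, 0.5]
s = -2.25 gives p = 57.421875, positive; keep [-5, -2.25]
s = -3.625 gives p = 18.943359, positive; keep [-5, -3.625]
s = -4.3125 gives p = -18.9954, negative; keep [-4.3125, -3.625]
s = -3.96875 gives p = 1.7354, positive; keep [-4.3125, -3.96875]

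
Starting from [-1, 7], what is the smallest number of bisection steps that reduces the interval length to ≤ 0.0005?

14

Width after n steps is 8/2^n. Need 2^n ≥ 8/0.0005 = 16000.
2^13 = 8192 < 16000 ≤ 2^14 = 16384, so n = 14.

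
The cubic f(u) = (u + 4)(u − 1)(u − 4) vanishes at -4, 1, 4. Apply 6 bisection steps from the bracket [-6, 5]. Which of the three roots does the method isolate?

m = -0.5, f(m) = 23.625 (+); new bracket [-6, -0.5]
m = -3.25, f(m) = 23.109375 (+); new bracket [-6, -3.25]
m = -4.625, f(m) = -30.322266 (−); new bracket [-4.625, -3.25]
m = -3.9375, f(m) = 2.4495 (+); new bracket [-4.625, -3.9375]
m = -4.28125, f(m) = -12.3006 (−); new bracket [-4.28125, -3.9375]
m = -4.109375, f(m) = -4.5318 (−); new bracket [-4.109375, -3.9375]

-4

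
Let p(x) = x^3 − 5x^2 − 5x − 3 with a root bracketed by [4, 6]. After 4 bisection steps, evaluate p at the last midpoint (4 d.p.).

midpoint 5: p = -28 < 0 → [5, 6]
midpoint 5.5: p = -15.375 < 0 → [5.5, 6]
midpoint 5.75: p = -6.953125 < 0 → [5.75, 6]
midpoint 5.875: p = -2.1738 < 0 → [5.875, 6]

-2.1738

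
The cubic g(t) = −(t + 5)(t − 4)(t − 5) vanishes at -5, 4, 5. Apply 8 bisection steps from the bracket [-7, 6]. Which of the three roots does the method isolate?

m = -0.5, g(m) = -111.375 (−); new bracket [-7, -0.5]
m = -3.75, g(m) = -84.765625 (−); new bracket [-7, -3.75]
m = -5.375, g(m) = 36.474609 (+); new bracket [-5.375, -3.75]
m = -4.5625, g(m) = -35.822 (−); new bracket [-5.375, -4.5625]
m = -4.96875, g(m) = -2.794 (−); new bracket [-5.375, -4.96875]
m = -5.171875, g(m) = 16.0351 (+); new bracket [-5.171875, -4.96875]
m = -5.0703125, g(m) = 6.4224 (+); new bracket [-5.0703125, -4.96875]
m = -5.01953125, g(m) = 1.7651 (+); new bracket [-5.01953125, -4.96875]

-5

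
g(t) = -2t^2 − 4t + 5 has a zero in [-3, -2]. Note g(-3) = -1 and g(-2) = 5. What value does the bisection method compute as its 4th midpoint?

-2.8125

t = -2.5 gives g = 2.5, positive; keep [-3, -2.5]
t = -2.75 gives g = 0.875, positive; keep [-3, -2.75]
t = -2.875 gives g = -0.03125, negative; keep [-2.875, -2.75]
t = -2.8125 gives g = 0.4297, positive; keep [-2.875, -2.8125]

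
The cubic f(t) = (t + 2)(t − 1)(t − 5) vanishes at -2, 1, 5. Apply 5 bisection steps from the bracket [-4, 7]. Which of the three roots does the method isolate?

5

m = 1.5, f(m) = -6.125 (−); new bracket [1.5, 7]
m = 4.25, f(m) = -15.234375 (−); new bracket [4.25, 7]
m = 5.625, f(m) = 22.041016 (+); new bracket [4.25, 5.625]
m = 4.9375, f(m) = -1.7073 (−); new bracket [4.9375, 5.625]
m = 5.28125, f(m) = 8.7674 (+); new bracket [4.9375, 5.28125]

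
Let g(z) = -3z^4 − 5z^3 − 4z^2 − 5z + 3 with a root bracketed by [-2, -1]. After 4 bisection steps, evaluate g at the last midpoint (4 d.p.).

m = -1.5, g(m) = 3.1875 (+); new bracket [-2, -1.5]
m = -1.75, g(m) = -1.839844 (−); new bracket [-1.75, -1.5]
m = -1.625, g(m) = 1.098877 (+); new bracket [-1.75, -1.625]
m = -1.6875, g(m) = -0.2535 (−); new bracket [-1.6875, -1.625]

-0.2535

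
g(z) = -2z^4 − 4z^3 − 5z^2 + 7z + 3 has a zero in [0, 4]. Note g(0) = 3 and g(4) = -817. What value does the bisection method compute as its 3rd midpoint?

g(2) = -67 < 0, so the root lies in [0, 2]
g(1) = -1 < 0, so the root lies in [0, 1]
g(0.5) = 4.625 > 0, so the root lies in [0.5, 1]

0.5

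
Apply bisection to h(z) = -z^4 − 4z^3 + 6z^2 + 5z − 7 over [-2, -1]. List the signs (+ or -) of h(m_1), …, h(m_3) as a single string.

z = -1.5 gives h = 7.4375, positive; keep [-1.5, -1]
z = -1.25 gives h = 1.496094, positive; keep [-1.25, -1]
z = -1.125 gives h = -0.937744, negative; keep [-1.25, -1.125]

++-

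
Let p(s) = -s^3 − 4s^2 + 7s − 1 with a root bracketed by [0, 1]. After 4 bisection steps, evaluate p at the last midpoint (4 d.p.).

m = 0.5, p(m) = 1.375 (+); new bracket [0, 0.5]
m = 0.25, p(m) = 0.484375 (+); new bracket [0, 0.25]
m = 0.125, p(m) = -0.189453 (−); new bracket [0.125, 0.25]
m = 0.1875, p(m) = 0.1653 (+); new bracket [0.125, 0.1875]

0.1653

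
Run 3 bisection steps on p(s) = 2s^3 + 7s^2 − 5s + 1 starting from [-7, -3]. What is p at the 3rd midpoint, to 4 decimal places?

-17.0000

midpoint -5: p = -49 < 0 → [-5, -3]
midpoint -4: p = 5 > 0 → [-5, -4]
midpoint -4.5: p = -17 < 0 → [-4.5, -4]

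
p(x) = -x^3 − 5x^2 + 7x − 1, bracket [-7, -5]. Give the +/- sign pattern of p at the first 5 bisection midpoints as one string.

-++-+

p(-6) = -7 < 0, so the root lies in [-7, -6]
p(-6.5) = 16.875 > 0, so the root lies in [-6.5, -6]
p(-6.25) = 4.078125 > 0, so the root lies in [-6.25, -6]
p(-6.125) = -1.6699 < 0, so the root lies in [-6.25, -6.125]
p(-6.1875) = 1.1511 > 0, so the root lies in [-6.1875, -6.125]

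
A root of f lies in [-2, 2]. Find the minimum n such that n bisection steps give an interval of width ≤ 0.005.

10

Width after n steps is 4/2^n. Need 2^n ≥ 4/0.005 = 800.
2^9 = 512 < 800 ≤ 2^10 = 1024, so n = 10.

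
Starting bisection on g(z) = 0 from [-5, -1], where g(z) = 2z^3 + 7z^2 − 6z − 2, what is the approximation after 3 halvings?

g(-3) = 25 > 0, so the root lies in [-5, -3]
g(-4) = 6 > 0, so the root lies in [-5, -4]
g(-4.5) = -15.5 < 0, so the root lies in [-4.5, -4]

-4.5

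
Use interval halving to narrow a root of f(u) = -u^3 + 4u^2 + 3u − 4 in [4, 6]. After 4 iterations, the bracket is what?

[4.375, 4.5]

u = 5 gives f = -14, negative; keep [4, 5]
u = 4.5 gives f = -0.625, negative; keep [4, 4.5]
u = 4.25 gives f = 4.234375, positive; keep [4.25, 4.5]
u = 4.375 gives f = 1.9473, positive; keep [4.375, 4.5]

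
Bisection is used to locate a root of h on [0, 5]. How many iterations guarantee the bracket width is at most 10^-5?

19

Width after n steps is 5/2^n. Need 2^n ≥ 5/10^-5 = 500000.
2^18 = 262144 < 500000 ≤ 2^19 = 524288, so n = 19.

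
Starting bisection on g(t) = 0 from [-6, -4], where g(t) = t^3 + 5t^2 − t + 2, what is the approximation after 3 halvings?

-5.25

midpoint -5: g = 7 > 0 → [-6, -5]
midpoint -5.5: g = -7.625 < 0 → [-5.5, -5]
midpoint -5.25: g = 0.359375 > 0 → [-5.5, -5.25]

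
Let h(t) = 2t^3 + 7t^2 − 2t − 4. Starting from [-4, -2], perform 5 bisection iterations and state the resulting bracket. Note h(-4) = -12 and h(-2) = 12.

midpoint -3: h = 11 > 0 → [-4, -3]
midpoint -3.5: h = 3 > 0 → [-4, -3.5]
midpoint -3.75: h = -3.53125 < 0 → [-3.75, -3.5]
midpoint -3.625: h = -0.0352 < 0 → [-3.625, -3.5]
midpoint -3.5625: h = 1.5386 > 0 → [-3.625, -3.5625]

[-3.625, -3.5625]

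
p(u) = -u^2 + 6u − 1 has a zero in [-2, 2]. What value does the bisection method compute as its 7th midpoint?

m = 0, p(m) = -1 (−); new bracket [0, 2]
m = 1, p(m) = 4 (+); new bracket [0, 1]
m = 0.5, p(m) = 1.75 (+); new bracket [0, 0.5]
m = 0.25, p(m) = 0.4375 (+); new bracket [0, 0.25]
m = 0.125, p(m) = -0.2656 (−); new bracket [0.125, 0.25]
m = 0.1875, p(m) = 0.0898 (+); new bracket [0.125, 0.1875]
m = 0.15625, p(m) = -0.0869 (−); new bracket [0.15625, 0.1875]

0.15625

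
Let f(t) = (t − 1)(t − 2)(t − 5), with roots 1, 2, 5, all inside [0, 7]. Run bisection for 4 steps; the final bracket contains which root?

5

midpoint 3.5: f = -5.625 < 0 → [3.5, 7]
midpoint 5.25: f = 3.453125 > 0 → [3.5, 5.25]
midpoint 4.375: f = -5.009766 < 0 → [4.375, 5.25]
midpoint 4.8125: f = -2.0105 < 0 → [4.8125, 5.25]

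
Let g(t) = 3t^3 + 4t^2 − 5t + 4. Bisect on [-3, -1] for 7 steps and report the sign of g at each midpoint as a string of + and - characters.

+-+--++

m = -2, g(m) = 6 (+); new bracket [-3, -2]
m = -2.5, g(m) = -5.375 (−); new bracket [-2.5, -2]
m = -2.25, g(m) = 1.328125 (+); new bracket [-2.5, -2.25]
m = -2.375, g(m) = -1.752 (−); new bracket [-2.375, -2.25]
m = -2.3125, g(m) = -0.1462 (−); new bracket [-2.3125, -2.25]
m = -2.28125, g(m) = 0.6071 (+); new bracket [-2.3125, -2.28125]
m = -2.296875, g(m) = 0.2345 (+); new bracket [-2.3125, -2.296875]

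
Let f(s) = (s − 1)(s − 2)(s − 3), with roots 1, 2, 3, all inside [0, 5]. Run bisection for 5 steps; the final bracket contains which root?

m = 2.5, f(m) = -0.375 (−); new bracket [2.5, 5]
m = 3.75, f(m) = 3.609375 (+); new bracket [2.5, 3.75]
m = 3.125, f(m) = 0.298828 (+); new bracket [2.5, 3.125]
m = 2.8125, f(m) = -0.2761 (−); new bracket [2.8125, 3.125]
m = 2.96875, f(m) = -0.0596 (−); new bracket [2.96875, 3.125]

3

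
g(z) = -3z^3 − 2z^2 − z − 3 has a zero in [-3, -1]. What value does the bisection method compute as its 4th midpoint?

-1.125

z = -2 gives g = 15, positive; keep [-2, -1]
z = -1.5 gives g = 4.125, positive; keep [-1.5, -1]
z = -1.25 gives g = 0.984375, positive; keep [-1.25, -1]
z = -1.125 gives g = -0.1348, negative; keep [-1.25, -1.125]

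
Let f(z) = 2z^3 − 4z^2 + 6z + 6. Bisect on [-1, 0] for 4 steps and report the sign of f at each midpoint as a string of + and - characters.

+-+-

m = -0.5, f(m) = 1.75 (+); new bracket [-1, -0.5]
m = -0.75, f(m) = -1.59375 (−); new bracket [-0.75, -0.5]
m = -0.625, f(m) = 0.199219 (+); new bracket [-0.75, -0.625]
m = -0.6875, f(m) = -0.6655 (−); new bracket [-0.6875, -0.625]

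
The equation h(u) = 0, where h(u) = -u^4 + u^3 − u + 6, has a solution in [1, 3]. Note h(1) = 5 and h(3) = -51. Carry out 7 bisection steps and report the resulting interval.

[1.765625, 1.78125]

midpoint 2: h = -4 < 0 → [1, 2]
midpoint 1.5: h = 2.8125 > 0 → [1.5, 2]
midpoint 1.75: h = 0.230469 > 0 → [1.75, 2]
midpoint 1.875: h = -1.6428 < 0 → [1.75, 1.875]
midpoint 1.8125: h = -0.6504 < 0 → [1.75, 1.8125]
midpoint 1.78125: h = -0.1966 < 0 → [1.75, 1.78125]
midpoint 1.765625: h = 0.0202 > 0 → [1.765625, 1.78125]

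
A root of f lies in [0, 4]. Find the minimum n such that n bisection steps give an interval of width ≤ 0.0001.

Width after n steps is 4/2^n. Need 2^n ≥ 4/0.0001 = 40000.
2^15 = 32768 < 40000 ≤ 2^16 = 65536, so n = 16.

16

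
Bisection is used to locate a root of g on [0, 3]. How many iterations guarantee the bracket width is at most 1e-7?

Width after n steps is 3/2^n. Need 2^n ≥ 3/1e-7 = 30000000.
2^24 = 16777216 < 30000000 ≤ 2^25 = 33554432, so n = 25.

25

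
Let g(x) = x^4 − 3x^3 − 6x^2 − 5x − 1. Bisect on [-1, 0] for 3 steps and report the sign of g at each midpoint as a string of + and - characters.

x = -0.5 gives g = 0.4375, positive; keep [-0.5, 0]
x = -0.25 gives g = -0.074219, negative; keep [-0.5, -0.25]
x = -0.375 gives g = 0.209229, positive; keep [-0.375, -0.25]

+-+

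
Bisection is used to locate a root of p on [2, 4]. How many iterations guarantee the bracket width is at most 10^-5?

18

Width after n steps is 2/2^n. Need 2^n ≥ 2/10^-5 = 200000.
2^17 = 131072 < 200000 ≤ 2^18 = 262144, so n = 18.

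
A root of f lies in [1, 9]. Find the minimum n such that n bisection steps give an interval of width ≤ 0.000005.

21

Width after n steps is 8/2^n. Need 2^n ≥ 8/0.000005 = 1600000.
2^20 = 1048576 < 1600000 ≤ 2^21 = 2097152, so n = 21.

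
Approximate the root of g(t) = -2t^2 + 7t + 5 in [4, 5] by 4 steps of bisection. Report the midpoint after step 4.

4.0625

g(4.5) = -4 < 0, so the root lies in [4, 4.5]
g(4.25) = -1.375 < 0, so the root lies in [4, 4.25]
g(4.125) = -0.15625 < 0, so the root lies in [4, 4.125]
g(4.0625) = 0.4297 > 0, so the root lies in [4.0625, 4.125]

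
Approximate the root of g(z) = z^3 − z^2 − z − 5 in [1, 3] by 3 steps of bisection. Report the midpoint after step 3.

2.25

g(2) = -3 < 0, so the root lies in [2, 3]
g(2.5) = 1.875 > 0, so the root lies in [2, 2.5]
g(2.25) = -0.921875 < 0, so the root lies in [2.25, 2.5]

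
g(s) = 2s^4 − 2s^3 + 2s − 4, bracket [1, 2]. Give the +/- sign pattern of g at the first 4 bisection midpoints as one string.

+-++

s = 1.5 gives g = 2.375, positive; keep [1, 1.5]
s = 1.25 gives g = -0.523438, negative; keep [1.25, 1.5]
s = 1.375 gives g = 0.699707, positive; keep [1.25, 1.375]
s = 1.3125 gives g = 0.0381, positive; keep [1.25, 1.3125]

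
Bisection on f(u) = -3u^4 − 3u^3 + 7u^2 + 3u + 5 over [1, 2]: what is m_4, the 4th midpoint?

m = 1.5, f(m) = -0.0625 (−); new bracket [1, 1.5]
m = 1.25, f(m) = 6.503906 (+); new bracket [1.25, 1.5]
m = 1.375, f(m) = 3.837158 (+); new bracket [1.375, 1.5]
m = 1.4375, f(m) = 2.0559 (+); new bracket [1.4375, 1.5]

1.4375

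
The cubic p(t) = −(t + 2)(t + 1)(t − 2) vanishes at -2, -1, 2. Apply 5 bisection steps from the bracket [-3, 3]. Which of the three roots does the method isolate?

midpoint 0: p = 4 > 0 → [0, 3]
midpoint 1.5: p = 4.375 > 0 → [1.5, 3]
midpoint 2.25: p = -3.453125 < 0 → [1.5, 2.25]
midpoint 1.875: p = 1.3926 > 0 → [1.875, 2.25]
midpoint 2.0625: p = -0.7776 < 0 → [1.875, 2.0625]

2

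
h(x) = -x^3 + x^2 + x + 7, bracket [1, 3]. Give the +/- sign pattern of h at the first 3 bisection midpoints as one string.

++-

m = 2, h(m) = 5 (+); new bracket [2, 3]
m = 2.5, h(m) = 0.125 (+); new bracket [2.5, 3]
m = 2.75, h(m) = -3.484375 (−); new bracket [2.5, 2.75]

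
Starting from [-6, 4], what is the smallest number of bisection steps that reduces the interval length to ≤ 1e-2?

Width after n steps is 10/2^n. Need 2^n ≥ 10/1e-2 = 1000.
2^9 = 512 < 1000 ≤ 2^10 = 1024, so n = 10.

10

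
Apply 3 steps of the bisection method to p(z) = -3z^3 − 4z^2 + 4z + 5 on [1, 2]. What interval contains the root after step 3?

[1.125, 1.25]

m = 1.5, p(m) = -8.125 (−); new bracket [1, 1.5]
m = 1.25, p(m) = -2.109375 (−); new bracket [1, 1.25]
m = 1.125, p(m) = 0.166016 (+); new bracket [1.125, 1.25]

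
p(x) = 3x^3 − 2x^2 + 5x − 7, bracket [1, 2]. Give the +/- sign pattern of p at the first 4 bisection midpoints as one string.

+++-

p(1.5) = 6.125 > 0, so the root lies in [1, 1.5]
p(1.25) = 1.984375 > 0, so the root lies in [1, 1.25]
p(1.125) = 0.365234 > 0, so the root lies in [1, 1.125]
p(1.0625) = -0.3469 < 0, so the root lies in [1.0625, 1.125]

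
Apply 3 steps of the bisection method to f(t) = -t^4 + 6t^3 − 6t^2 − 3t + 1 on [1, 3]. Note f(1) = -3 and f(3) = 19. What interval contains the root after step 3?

[1.5, 1.75]

t = 2 gives f = 3, positive; keep [1, 2]
t = 1.5 gives f = -1.8125, negative; keep [1.5, 2]
t = 1.75 gives f = 0.152344, positive; keep [1.5, 1.75]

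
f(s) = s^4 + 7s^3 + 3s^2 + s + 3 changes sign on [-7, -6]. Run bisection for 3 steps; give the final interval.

midpoint -6.5: f = -14.0625 < 0 → [-7, -6.5]
midpoint -6.75: f = 56.050781 > 0 → [-6.75, -6.5]
midpoint -6.625: f = 19.006104 > 0 → [-6.625, -6.5]

[-6.625, -6.5]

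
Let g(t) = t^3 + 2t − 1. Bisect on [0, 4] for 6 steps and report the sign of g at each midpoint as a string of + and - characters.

+++---

t = 2 gives g = 11, positive; keep [0, 2]
t = 1 gives g = 2, positive; keep [0, 1]
t = 0.5 gives g = 0.125, positive; keep [0, 0.5]
t = 0.25 gives g = -0.4844, negative; keep [0.25, 0.5]
t = 0.375 gives g = -0.1973, negative; keep [0.375, 0.5]
t = 0.4375 gives g = -0.0413, negative; keep [0.4375, 0.5]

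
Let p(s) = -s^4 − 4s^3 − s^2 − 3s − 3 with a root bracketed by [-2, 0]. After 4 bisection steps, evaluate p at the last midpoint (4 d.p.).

-0.6917

midpoint -1: p = 2 > 0 → [-1, 0]
midpoint -0.5: p = -1.3125 < 0 → [-1, -0.5]
midpoint -0.75: p = 0.058594 > 0 → [-0.75, -0.5]
midpoint -0.625: p = -0.6917 < 0 → [-0.75, -0.625]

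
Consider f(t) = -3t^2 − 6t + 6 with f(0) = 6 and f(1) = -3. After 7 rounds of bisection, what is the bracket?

[0.7265625, 0.734375]

f(0.5) = 2.25 > 0, so the root lies in [0.5, 1]
f(0.75) = -0.1875 < 0, so the root lies in [0.5, 0.75]
f(0.625) = 1.078125 > 0, so the root lies in [0.625, 0.75]
f(0.6875) = 0.457 > 0, so the root lies in [0.6875, 0.75]
f(0.71875) = 0.1377 > 0, so the root lies in [0.71875, 0.75]
f(0.734375) = -0.0242 < 0, so the root lies in [0.71875, 0.734375]
f(0.7265625) = 0.0569 > 0, so the root lies in [0.7265625, 0.734375]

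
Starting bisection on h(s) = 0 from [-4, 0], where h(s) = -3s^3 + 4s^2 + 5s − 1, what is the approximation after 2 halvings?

midpoint -2: h = 29 > 0 → [-2, 0]
midpoint -1: h = 1 > 0 → [-1, 0]

-1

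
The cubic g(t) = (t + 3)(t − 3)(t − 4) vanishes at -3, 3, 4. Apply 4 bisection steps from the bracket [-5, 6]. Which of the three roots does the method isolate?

t = 0.5 gives g = 30.625, positive; keep [-5, 0.5]
t = -2.25 gives g = 24.609375, positive; keep [-5, -2.25]
t = -3.625 gives g = -31.572266, negative; keep [-3.625, -2.25]
t = -2.9375 gives g = 2.5745, positive; keep [-3.625, -2.9375]

-3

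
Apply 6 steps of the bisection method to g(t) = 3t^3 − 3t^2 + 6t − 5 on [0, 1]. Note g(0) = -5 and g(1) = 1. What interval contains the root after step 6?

[0.875, 0.890625]

midpoint 0.5: g = -2.375 < 0 → [0.5, 1]
midpoint 0.75: g = -0.921875 < 0 → [0.75, 1]
midpoint 0.875: g = -0.037109 < 0 → [0.875, 1]
midpoint 0.9375: g = 0.4602 > 0 → [0.875, 0.9375]
midpoint 0.90625: g = 0.2065 > 0 → [0.875, 0.90625]
midpoint 0.890625: g = 0.0835 > 0 → [0.875, 0.890625]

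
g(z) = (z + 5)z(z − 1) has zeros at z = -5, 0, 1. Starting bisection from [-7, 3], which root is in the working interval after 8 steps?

z = -2 gives g = 18, positive; keep [-7, -2]
z = -4.5 gives g = 12.375, positive; keep [-7, -4.5]
z = -5.75 gives g = -29.109375, negative; keep [-5.75, -4.5]
z = -5.125 gives g = -3.9238, negative; keep [-5.125, -4.5]
z = -4.8125 gives g = 5.2449, positive; keep [-5.125, -4.8125]
z = -4.96875 gives g = 0.9268, positive; keep [-5.125, -4.96875]
z = -5.046875 gives g = -1.4305, negative; keep [-5.046875, -4.96875]
z = -5.0078125 gives g = -0.235, negative; keep [-5.0078125, -4.96875]

-5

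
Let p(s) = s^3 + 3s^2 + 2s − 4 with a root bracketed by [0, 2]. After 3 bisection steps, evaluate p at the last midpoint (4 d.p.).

m = 1, p(m) = 2 (+); new bracket [0, 1]
m = 0.5, p(m) = -2.125 (−); new bracket [0.5, 1]
m = 0.75, p(m) = -0.390625 (−); new bracket [0.75, 1]

-0.3906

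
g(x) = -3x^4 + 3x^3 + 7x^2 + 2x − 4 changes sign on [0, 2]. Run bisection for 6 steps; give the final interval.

[0.59375, 0.625]

g(1) = 5 > 0, so the root lies in [0, 1]
g(0.5) = -1.0625 < 0, so the root lies in [0.5, 1]
g(0.75) = 1.753906 > 0, so the root lies in [0.5, 0.75]
g(0.625) = 0.259 > 0, so the root lies in [0.5, 0.625]
g(0.5625) = -0.4266 < 0, so the root lies in [0.5625, 0.625]
g(0.59375) = -0.0896 < 0, so the root lies in [0.59375, 0.625]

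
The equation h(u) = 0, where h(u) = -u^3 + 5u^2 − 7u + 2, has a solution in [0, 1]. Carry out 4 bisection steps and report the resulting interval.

h(0.5) = -0.375 < 0, so the root lies in [0, 0.5]
h(0.25) = 0.546875 > 0, so the root lies in [0.25, 0.5]
h(0.375) = 0.025391 > 0, so the root lies in [0.375, 0.5]
h(0.4375) = -0.1892 < 0, so the root lies in [0.375, 0.4375]

[0.375, 0.4375]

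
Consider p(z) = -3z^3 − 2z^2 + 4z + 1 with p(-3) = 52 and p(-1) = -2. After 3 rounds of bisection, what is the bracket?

[-1.5, -1.25]

m = -2, p(m) = 9 (+); new bracket [-2, -1]
m = -1.5, p(m) = 0.625 (+); new bracket [-1.5, -1]
m = -1.25, p(m) = -1.265625 (−); new bracket [-1.5, -1.25]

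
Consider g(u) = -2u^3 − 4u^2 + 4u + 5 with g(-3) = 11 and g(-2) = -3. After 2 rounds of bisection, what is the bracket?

[-2.5, -2.25]

u = -2.5 gives g = 1.25, positive; keep [-2.5, -2]
u = -2.25 gives g = -1.46875, negative; keep [-2.5, -2.25]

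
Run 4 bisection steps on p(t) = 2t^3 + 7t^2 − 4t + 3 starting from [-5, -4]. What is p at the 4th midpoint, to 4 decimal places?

m = -4.5, p(m) = -19.5 (−); new bracket [-4.5, -4]
m = -4.25, p(m) = -7.09375 (−); new bracket [-4.25, -4]
m = -4.125, p(m) = -1.769531 (−); new bracket [-4.125, -4]
m = -4.0625, p(m) = 0.6831 (+); new bracket [-4.125, -4.0625]

0.6831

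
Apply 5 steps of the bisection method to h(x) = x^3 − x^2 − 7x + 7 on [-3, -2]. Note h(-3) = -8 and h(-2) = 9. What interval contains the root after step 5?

[-2.65625, -2.625]

m = -2.5, h(m) = 2.625 (+); new bracket [-3, -2.5]
m = -2.75, h(m) = -2.109375 (−); new bracket [-2.75, -2.5]
m = -2.625, h(m) = 0.396484 (+); new bracket [-2.75, -2.625]
m = -2.6875, h(m) = -0.821 (−); new bracket [-2.6875, -2.625]
m = -2.65625, h(m) = -0.2035 (−); new bracket [-2.65625, -2.625]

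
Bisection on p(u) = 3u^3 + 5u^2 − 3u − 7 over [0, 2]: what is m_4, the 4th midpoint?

1.125

p(1) = -2 < 0, so the root lies in [1, 2]
p(1.5) = 9.875 > 0, so the root lies in [1, 1.5]
p(1.25) = 2.921875 > 0, so the root lies in [1, 1.25]
p(1.125) = 0.2246 > 0, so the root lies in [1, 1.125]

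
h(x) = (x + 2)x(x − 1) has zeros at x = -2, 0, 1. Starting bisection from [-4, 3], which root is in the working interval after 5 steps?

m = -0.5, h(m) = 1.125 (+); new bracket [-4, -0.5]
m = -2.25, h(m) = -1.828125 (−); new bracket [-2.25, -0.5]
m = -1.375, h(m) = 2.041016 (+); new bracket [-2.25, -1.375]
m = -1.8125, h(m) = 0.9558 (+); new bracket [-2.25, -1.8125]
m = -2.03125, h(m) = -0.1924 (−); new bracket [-2.03125, -1.8125]

-2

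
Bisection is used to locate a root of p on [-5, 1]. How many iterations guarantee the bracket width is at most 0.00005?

17

Width after n steps is 6/2^n. Need 2^n ≥ 6/0.00005 = 120000.
2^16 = 65536 < 120000 ≤ 2^17 = 131072, so n = 17.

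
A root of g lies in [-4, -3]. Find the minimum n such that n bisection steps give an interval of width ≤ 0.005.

Width after n steps is 1/2^n. Need 2^n ≥ 1/0.005 = 200.
2^7 = 128 < 200 ≤ 2^8 = 256, so n = 8.

8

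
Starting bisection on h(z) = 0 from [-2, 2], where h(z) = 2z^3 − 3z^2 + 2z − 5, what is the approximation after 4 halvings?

1.75

z = 0 gives h = -5, negative; keep [0, 2]
z = 1 gives h = -4, negative; keep [1, 2]
z = 1.5 gives h = -2, negative; keep [1.5, 2]
z = 1.75 gives h = 0.0312, positive; keep [1.5, 1.75]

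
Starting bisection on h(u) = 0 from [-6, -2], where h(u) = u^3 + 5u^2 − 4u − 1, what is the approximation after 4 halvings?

-5.75

m = -4, h(m) = 31 (+); new bracket [-6, -4]
m = -5, h(m) = 19 (+); new bracket [-6, -5]
m = -5.5, h(m) = 5.875 (+); new bracket [-6, -5.5]
m = -5.75, h(m) = -2.7969 (−); new bracket [-5.75, -5.5]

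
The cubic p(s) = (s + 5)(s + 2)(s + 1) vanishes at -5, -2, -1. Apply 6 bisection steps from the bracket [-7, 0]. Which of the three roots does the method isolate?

-5

midpoint -3.5: p = 5.625 > 0 → [-7, -3.5]
midpoint -5.25: p = -3.453125 < 0 → [-5.25, -3.5]
midpoint -4.375: p = 5.009766 > 0 → [-5.25, -4.375]
midpoint -4.8125: p = 2.0105 > 0 → [-5.25, -4.8125]
midpoint -5.03125: p = -0.3819 < 0 → [-5.03125, -4.8125]
midpoint -4.921875: p = 0.8953 > 0 → [-5.03125, -4.921875]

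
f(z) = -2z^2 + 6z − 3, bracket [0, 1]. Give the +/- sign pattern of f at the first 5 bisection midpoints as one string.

-+-++

midpoint 0.5: f = -0.5 < 0 → [0.5, 1]
midpoint 0.75: f = 0.375 > 0 → [0.5, 0.75]
midpoint 0.625: f = -0.03125 < 0 → [0.625, 0.75]
midpoint 0.6875: f = 0.1797 > 0 → [0.625, 0.6875]
midpoint 0.65625: f = 0.0762 > 0 → [0.625, 0.65625]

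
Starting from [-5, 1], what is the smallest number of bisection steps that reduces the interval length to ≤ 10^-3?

Width after n steps is 6/2^n. Need 2^n ≥ 6/10^-3 = 6000.
2^12 = 4096 < 6000 ≤ 2^13 = 8192, so n = 13.

13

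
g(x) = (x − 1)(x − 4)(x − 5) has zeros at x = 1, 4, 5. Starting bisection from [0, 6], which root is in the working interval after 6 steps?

1

midpoint 3: g = 4 > 0 → [0, 3]
midpoint 1.5: g = 4.375 > 0 → [0, 1.5]
midpoint 0.75: g = -3.453125 < 0 → [0.75, 1.5]
midpoint 1.125: g = 1.3926 > 0 → [0.75, 1.125]
midpoint 0.9375: g = -0.7776 < 0 → [0.9375, 1.125]
midpoint 1.03125: g = 0.3682 > 0 → [0.9375, 1.03125]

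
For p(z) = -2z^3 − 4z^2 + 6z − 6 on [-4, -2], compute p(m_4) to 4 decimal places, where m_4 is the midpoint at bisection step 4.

-2.7773

p(-3) = -6 < 0, so the root lies in [-4, -3]
p(-3.5) = 9.75 > 0, so the root lies in [-3.5, -3]
p(-3.25) = 0.90625 > 0, so the root lies in [-3.25, -3]
p(-3.125) = -2.7773 < 0, so the root lies in [-3.25, -3.125]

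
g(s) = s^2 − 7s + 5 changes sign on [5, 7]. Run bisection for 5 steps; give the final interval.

m = 6, g(m) = -1 (−); new bracket [6, 7]
m = 6.5, g(m) = 1.75 (+); new bracket [6, 6.5]
m = 6.25, g(m) = 0.3125 (+); new bracket [6, 6.25]
m = 6.125, g(m) = -0.3594 (−); new bracket [6.125, 6.25]
m = 6.1875, g(m) = -0.0273 (−); new bracket [6.1875, 6.25]

[6.1875, 6.25]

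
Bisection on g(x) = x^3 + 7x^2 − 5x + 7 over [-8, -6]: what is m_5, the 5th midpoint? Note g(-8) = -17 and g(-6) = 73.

-7.8125

m = -7, g(m) = 42 (+); new bracket [-8, -7]
m = -7.5, g(m) = 16.375 (+); new bracket [-8, -7.5]
m = -7.75, g(m) = 0.703125 (+); new bracket [-8, -7.75]
m = -7.875, g(m) = -7.8887 (−); new bracket [-7.875, -7.75]
m = -7.8125, g(m) = -3.5286 (−); new bracket [-7.8125, -7.75]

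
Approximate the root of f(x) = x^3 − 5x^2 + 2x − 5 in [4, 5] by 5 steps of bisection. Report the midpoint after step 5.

4.78125

m = 4.5, f(m) = -6.125 (−); new bracket [4.5, 5]
m = 4.75, f(m) = -1.140625 (−); new bracket [4.75, 5]
m = 4.875, f(m) = 1.779297 (+); new bracket [4.75, 4.875]
m = 4.8125, f(m) = 0.2825 (+); new bracket [4.75, 4.8125]
m = 4.78125, f(m) = -0.4382 (−); new bracket [4.78125, 4.8125]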